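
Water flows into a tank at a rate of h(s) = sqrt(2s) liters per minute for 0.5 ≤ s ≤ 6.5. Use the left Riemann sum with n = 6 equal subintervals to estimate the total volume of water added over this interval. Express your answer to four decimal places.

13.9305

Δs = (6.5 − 0.5)/6 = 1.
Left endpoints: 0.5, 1.5, 2.5, 3.5, 4.5, 5.5.
h(0.5) ≈ 1.0000, h(1.5) ≈ 1.7321, h(2.5) ≈ 2.2361, h(3.5) ≈ 2.6458, h(4.5) ≈ 3.0000, h(5.5) ≈ 3.3166.
Sum = Δs · [h(0.5) + h(1.5) + h(2.5) + ...].
Sum ≈ 13.9305.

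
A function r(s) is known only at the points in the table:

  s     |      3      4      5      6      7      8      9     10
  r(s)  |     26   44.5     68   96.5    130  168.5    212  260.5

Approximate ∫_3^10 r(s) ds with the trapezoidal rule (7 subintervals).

862.75

Δs = 1.
T_7 = (1/2)·[26 + 2·44.5 + 2·68 + 2·96.5 + 2·130 + 2·168.5 + 2·212 + 260.5] = 862.75.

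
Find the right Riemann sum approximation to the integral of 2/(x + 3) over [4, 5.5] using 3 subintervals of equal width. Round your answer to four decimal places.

Δx = (5.5 − 4)/3 = 0.5.
Right endpoints: 4.5, 5, 5.5.
f(4.5) = 4/15, f(5) = 0.25, f(5.5) = 4/17.
Sum = Δx · [f(4.5) + f(5) + f(5.5)].
Sum ≈ 0.3760.

0.3760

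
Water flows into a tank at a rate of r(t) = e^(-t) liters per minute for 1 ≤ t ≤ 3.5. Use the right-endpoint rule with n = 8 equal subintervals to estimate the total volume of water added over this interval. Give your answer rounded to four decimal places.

Δt = (3.5 − 1)/8 = 0.3125.
Right endpoints: 1.3125, 1.625, 1.9375, 2.25, 2.5625, 2.875, 3.1875, 3.5.
r(1.3125) ≈ 0.2691, r(1.625) ≈ 0.1969, r(1.9375) ≈ 0.1441, r(2.25) ≈ 0.1054, r(2.5625) ≈ 0.0771, r(2.875) ≈ 0.0564, r(3.1875) ≈ 0.0413, r(3.5) ≈ 0.0302.
Sum = Δt · [r(1.3125) + r(1.625) + r(1.9375) + ...].
Sum ≈ 0.2877.

0.2877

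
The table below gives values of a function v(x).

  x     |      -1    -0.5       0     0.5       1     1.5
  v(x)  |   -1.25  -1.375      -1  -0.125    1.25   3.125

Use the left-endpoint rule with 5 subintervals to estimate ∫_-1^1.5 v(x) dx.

-1.25

Δx = 0.5.
Sum = 0.5·[(-1.25) + (-1.375) + (-1) + (-0.125) + 1.25] = -1.25.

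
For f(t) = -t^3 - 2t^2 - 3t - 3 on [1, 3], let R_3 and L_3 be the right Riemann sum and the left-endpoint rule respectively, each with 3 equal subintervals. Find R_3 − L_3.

-32

R_3 ≈ -72.518519.
L_3 ≈ -40.518519.
R_3 − L_3 = -32.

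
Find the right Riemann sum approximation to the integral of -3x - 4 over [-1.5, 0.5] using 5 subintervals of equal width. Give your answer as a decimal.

-6.2

Δx = (0.5 − (-1.5))/5 = 0.4.
Right endpoints: -1.1, -0.7, -0.3, 0.1, 0.5.
f(-1.1) = -0.7, f(-0.7) = -1.9, f(-0.3) = -3.1, f(0.1) = -4.3, f(0.5) = -5.5.
Sum = Δx · [f(-1.1) + f(-0.7) + f(-0.3) + f(0.1) + f(0.5)].
Sum = -6.2.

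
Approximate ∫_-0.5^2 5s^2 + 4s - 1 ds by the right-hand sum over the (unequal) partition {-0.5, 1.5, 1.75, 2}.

Subinterval widths: 2, 0.25, 0.25.
Right endpoints: 1.5, 1.75, 2.
f(1.5) = 16.25, f(1.75) = 21.3125, f(2) = 27.
Sum = Σ Δs_i · f(s_i).
Sum = 44.578125.

44.578125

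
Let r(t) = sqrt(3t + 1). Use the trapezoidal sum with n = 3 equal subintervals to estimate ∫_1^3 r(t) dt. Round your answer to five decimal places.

Δt = (3 − 1)/3 = 2/3.
r(1) ≈ 2.00000, r(5/3) ≈ 2.44949, r(7/3) ≈ 2.82843, r(3) ≈ 3.16228.
T_3 = (Δt/2)·[r(t_0) + 2r(t_1) + 2r(t_2) + r(t_3)].
Sum ≈ 5.23937.

5.23937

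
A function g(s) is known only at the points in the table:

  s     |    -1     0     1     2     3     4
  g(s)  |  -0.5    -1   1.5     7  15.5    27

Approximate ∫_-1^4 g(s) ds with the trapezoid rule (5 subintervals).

36.25

Δs = 1.
T_5 = (1/2)·[(-0.5) + 2·(-1) + 2·1.5 + 2·7 + 2·15.5 + 27] = 36.25.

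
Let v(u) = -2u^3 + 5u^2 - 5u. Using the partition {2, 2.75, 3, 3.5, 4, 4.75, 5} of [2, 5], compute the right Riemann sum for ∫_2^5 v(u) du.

-205.609375

Subinterval widths: 0.75, 0.25, 0.5, 0.5, 0.75, 0.25.
Right endpoints: 2.75, 3, 3.5, 4, 4.75, 5.
v(2.75) = -17.53125, v(3) = -24, v(3.5) = -42, v(4) = -68, v(4.75) = -125.28125, v(5) = -150.
Sum = Σ Δu_i · v(u_i).
Sum = -205.609375.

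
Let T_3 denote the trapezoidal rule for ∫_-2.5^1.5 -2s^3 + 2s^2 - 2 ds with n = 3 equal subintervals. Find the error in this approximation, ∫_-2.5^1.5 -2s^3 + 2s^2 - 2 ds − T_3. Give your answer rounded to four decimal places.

-5.9259

Exact integral: ∫_-2.5^1.5 f(s) ds ≈ 21.666667.
T_3 ≈ 27.592593.
Error ≈ 21.666667 − 27.592593 ≈ -5.9259.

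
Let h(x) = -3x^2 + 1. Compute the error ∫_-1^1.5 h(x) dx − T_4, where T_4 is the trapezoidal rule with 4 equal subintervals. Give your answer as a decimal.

Exact integral: ∫_-1^1.5 h(x) dx = -1.875.
T_4 = -2.36328125.
Error = -1.875 − (-2.36328125) = 0.48828125.

0.48828125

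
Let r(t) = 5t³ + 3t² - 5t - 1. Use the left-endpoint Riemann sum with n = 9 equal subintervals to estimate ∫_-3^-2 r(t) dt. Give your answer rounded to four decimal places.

-54.9877

Δt = (-2 − (-3))/9 = 1/9.
Left endpoints: -3, -26/9, -25/9, -8/3, -23/9, -22/9, -7/3, -20/9, -19/9.
r(-3) = -94, r(-26/9) = -59827/729, r(-25/9) = -51854/729, r(-8/3) = -1651/27, r(-23/9) = -37966/729, r(-22/9) = -31991/729, r(-7/3) = -986/27, r(-20/9) = -21829/729, r(-19/9) = -17582/729.
Sum = Δt · [r(-3) + r(-26/9) + r(-25/9) + ...].
Sum ≈ -54.9877.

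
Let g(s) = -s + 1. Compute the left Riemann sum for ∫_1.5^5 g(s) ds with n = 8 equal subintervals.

-7.109375

Δs = (5 − 1.5)/8 = 0.4375.
Left endpoints: 1.5, 1.9375, 2.375, 2.8125, 3.25, 3.6875, 4.125, 4.5625.
g(1.5) = -0.5, g(1.9375) = -0.9375, g(2.375) = -1.375, g(2.8125) = -1.8125, g(3.25) = -2.25, g(3.6875) = -2.6875, g(4.125) = -3.125, g(4.5625) = -3.5625.
Sum = Δs · [g(1.5) + g(1.9375) + g(2.375) + ...].
Sum = -7.109375.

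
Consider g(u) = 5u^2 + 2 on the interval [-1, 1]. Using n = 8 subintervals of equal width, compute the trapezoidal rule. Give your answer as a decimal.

7.4375

Δu = (1 − (-1))/8 = 0.25.
g(-1) = 7, g(-0.75) = 4.8125, g(-0.5) = 3.25, g(-0.25) = 2.3125, g(0) = 2, g(0.25) = 2.3125, g(0.5) = 3.25, g(0.75) = 4.8125, g(1) = 7.
T_8 = (Δu/2)·[g(u_0) + 2g(u_1) + ... + 2g(u_{7}) + g(u_8)].
Sum = 7.4375.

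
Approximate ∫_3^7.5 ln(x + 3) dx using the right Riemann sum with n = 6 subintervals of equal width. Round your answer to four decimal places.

Δx = (7.5 − 3)/6 = 0.75.
Right endpoints: 3.75, 4.5, 5.25, 6, 6.75, 7.5.
f(3.75) ≈ 1.9095, f(4.5) ≈ 2.0149, f(5.25) ≈ 2.1102, f(6) ≈ 2.1972, f(6.75) ≈ 2.2773, f(7.5) ≈ 2.3514.
Sum = Δx · [f(3.75) + f(4.5) + f(5.25) + ...].
Sum ≈ 9.6454.

9.6454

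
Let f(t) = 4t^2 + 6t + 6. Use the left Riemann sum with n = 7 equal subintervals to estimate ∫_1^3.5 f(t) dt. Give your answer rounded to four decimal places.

Δt = (3.5 − 1)/7 = 5/14.
Left endpoints: 1, 19/14, 12/7, 29/14, 17/7, 39/14, 22/7.
f(1) = 16, f(19/14) = 1054/49, f(12/7) = 1374/49, f(29/14) = 1744/49, f(17/7) = 2164/49, f(39/14) = 2634/49, f(22/7) = 3154/49.
Sum = Δt · [f(1) + f(19/14) + f(12/7) + ...].
Sum ≈ 94.0816.

94.0816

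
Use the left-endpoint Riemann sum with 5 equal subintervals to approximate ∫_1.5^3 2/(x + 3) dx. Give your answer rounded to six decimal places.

0.592355

Δx = (3 − 1.5)/5 = 0.3.
Left endpoints: 1.5, 1.8, 2.1, 2.4, 2.7.
f(1.5) = 4/9, f(1.8) = 5/12, f(2.1) = 20/51, f(2.4) = 10/27, f(2.7) = 20/57.
Sum = Δx · [f(1.5) + f(1.8) + f(2.1) + f(2.4) + f(2.7)].
Sum ≈ 0.592355.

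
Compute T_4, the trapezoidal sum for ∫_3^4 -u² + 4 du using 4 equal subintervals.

Δu = (4 − 3)/4 = 0.25.
f(3) = -5, f(3.25) = -6.5625, f(3.5) = -8.25, f(3.75) = -10.0625, f(4) = -12.
T_4 = (Δu/2)·[f(u_0) + 2f(u_1) + 2f(u_2) + 2f(u_3) + f(u_4)].
Sum = -8.34375.

-8.34375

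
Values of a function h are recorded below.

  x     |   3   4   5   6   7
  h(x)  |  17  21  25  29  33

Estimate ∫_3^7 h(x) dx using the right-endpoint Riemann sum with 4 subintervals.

Δx = 1.
Sum = 1·[21 + 25 + 29 + 33] = 108.

108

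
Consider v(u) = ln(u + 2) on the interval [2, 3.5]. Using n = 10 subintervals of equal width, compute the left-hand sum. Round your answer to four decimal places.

Δu = (3.5 − 2)/10 = 0.15.
Left endpoints: 2, 2.15, 2.3, 2.45, 2.6, 2.75, 2.9, 3.05, 3.2, 3.35.
v(2) ≈ 1.3863, v(2.15) ≈ 1.4231, v(2.3) ≈ 1.4586, v(2.45) ≈ 1.4929, v(2.6) ≈ 1.5261, v(2.75) ≈ 1.5581, v(2.9) ≈ 1.5892, v(3.05) ≈ 1.6194, v(3.2) ≈ 1.6487, v(3.35) ≈ 1.6771.
Sum = Δu · [v(2) + v(2.15) + v(2.3) + ...].
Sum ≈ 2.3069.

2.3069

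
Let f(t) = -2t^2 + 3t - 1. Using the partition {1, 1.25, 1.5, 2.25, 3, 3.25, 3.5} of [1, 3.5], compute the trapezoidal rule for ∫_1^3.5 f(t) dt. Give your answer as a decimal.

Subinterval widths: 0.25, 0.25, 0.75, 0.75, 0.25, 0.25.
f(1) = 0, f(1.25) = -0.375, f(1.5) = -1, f(2.25) = -4.375, f(3) = -10, f(3.25) = -12.375, f(3.5) = -15.
On each subinterval the trapezoid contributes (Δt_i/2)·[f(t_{i-1}) + f(t_i)].
Sum = -13.84375.

-13.84375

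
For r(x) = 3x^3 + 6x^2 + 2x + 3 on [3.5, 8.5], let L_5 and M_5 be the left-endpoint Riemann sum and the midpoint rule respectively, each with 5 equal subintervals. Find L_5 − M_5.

L_5 = 4028.125.
M_5 = 4995.
L_5 − M_5 = -966.875.

-966.875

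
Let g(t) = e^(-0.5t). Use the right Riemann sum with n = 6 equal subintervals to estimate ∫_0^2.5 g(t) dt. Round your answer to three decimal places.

1.284

Δt = (2.5 − 0)/6 = 5/12.
Right endpoints: 5/12, 5/6, 1.25, 5/3, 25/12, 2.5.
g(5/12) ≈ 0.812, g(5/6) ≈ 0.659, g(1.25) ≈ 0.535, g(5/3) ≈ 0.435, g(25/12) ≈ 0.353, g(2.5) ≈ 0.287.
Sum = Δt · [g(5/12) + g(5/6) + g(1.25) + ...].
Sum ≈ 1.284.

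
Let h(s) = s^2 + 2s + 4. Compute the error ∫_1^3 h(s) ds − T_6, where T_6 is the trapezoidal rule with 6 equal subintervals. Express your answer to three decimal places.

-0.037

Exact integral: ∫_1^3 h(s) ds ≈ 24.66667.
T_6 ≈ 24.70370.
Error ≈ 24.66667 − 24.70370 ≈ -0.037.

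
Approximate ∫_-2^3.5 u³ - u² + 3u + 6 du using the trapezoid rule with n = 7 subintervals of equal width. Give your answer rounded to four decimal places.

62.6397

Δu = (3.5 − (-2))/7 = 11/14.
f(-2) = -12, f(-17/14) = -2491/2744, f(-3/7) = 1527/343, f(5/14) = 19179/2744, f(8/7) = 3298/343, f(27/14) = 41817/2744, f(19/7) = 9183/343, f(3.5) = 47.125.
T_7 = (Δu/2)·[f(u_0) + 2f(u_1) + ... + 2f(u_{6}) + f(u_7)].
Sum ≈ 62.6397.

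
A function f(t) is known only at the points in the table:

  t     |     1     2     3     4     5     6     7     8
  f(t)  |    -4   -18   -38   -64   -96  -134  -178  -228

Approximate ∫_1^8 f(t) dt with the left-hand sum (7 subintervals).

Δt = 1.
Sum = 1·[(-4) + (-18) + (-38) + (-64) + (-96) + (-134) + (-178)] = -532.

-532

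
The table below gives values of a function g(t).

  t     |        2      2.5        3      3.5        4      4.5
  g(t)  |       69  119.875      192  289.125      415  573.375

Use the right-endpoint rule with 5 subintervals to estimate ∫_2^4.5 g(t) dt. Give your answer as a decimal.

Δt = 0.5.
Sum = 0.5·[119.875 + 192 + 289.125 + 415 + 573.375] = 794.6875.

794.6875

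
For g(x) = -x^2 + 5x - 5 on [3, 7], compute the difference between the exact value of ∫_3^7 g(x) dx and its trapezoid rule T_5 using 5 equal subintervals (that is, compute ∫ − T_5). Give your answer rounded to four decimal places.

0.4267

Exact integral: ∫_3^7 g(x) dx ≈ -25.333333.
T_5 = -25.76.
Error ≈ -25.333333 − (-25.76) ≈ 0.4267.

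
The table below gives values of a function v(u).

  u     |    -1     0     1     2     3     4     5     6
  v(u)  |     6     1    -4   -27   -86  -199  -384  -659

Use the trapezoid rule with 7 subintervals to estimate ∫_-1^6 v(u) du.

Δu = 1.
T_7 = (1/2)·[6 + 2·1 + 2·(-4) + 2·(-27) + 2·(-86) + 2·(-199) + 2·(-384) + (-659)] = -1025.5.

-1025.5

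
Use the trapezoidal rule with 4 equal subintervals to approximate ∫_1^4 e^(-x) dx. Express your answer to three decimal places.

Δx = (4 − 1)/4 = 0.75.
f(1) ≈ 0.368, f(1.75) ≈ 0.174, f(2.5) ≈ 0.082, f(3.25) ≈ 0.039, f(4) ≈ 0.018.
T_4 = (Δx/2)·[f(x_0) + 2f(x_1) + 2f(x_2) + 2f(x_3) + f(x_4)].
Sum ≈ 0.366.

0.366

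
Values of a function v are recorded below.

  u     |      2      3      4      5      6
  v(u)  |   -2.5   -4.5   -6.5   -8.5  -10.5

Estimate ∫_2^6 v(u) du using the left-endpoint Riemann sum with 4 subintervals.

Δu = 1.
Sum = 1·[(-2.5) + (-4.5) + (-6.5) + (-8.5)] = -22.

-22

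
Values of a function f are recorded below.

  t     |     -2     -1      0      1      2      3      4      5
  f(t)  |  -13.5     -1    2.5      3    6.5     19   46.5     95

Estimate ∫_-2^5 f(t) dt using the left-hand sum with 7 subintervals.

Δt = 1.
Sum = 1·[(-13.5) + (-1) + 2.5 + 3 + 6.5 + 19 + 46.5] = 63.

63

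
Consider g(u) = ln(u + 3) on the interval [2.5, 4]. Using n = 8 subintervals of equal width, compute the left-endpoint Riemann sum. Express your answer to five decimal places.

2.72253

Δu = (4 − 2.5)/8 = 0.1875.
Left endpoints: 2.5, 2.6875, 2.875, 3.0625, 3.25, 3.4375, 3.625, 3.8125.
g(2.5) ≈ 1.70475, g(2.6875) ≈ 1.73827, g(2.875) ≈ 1.77071, g(3.0625) ≈ 1.80212, g(3.25) ≈ 1.83258, g(3.4375) ≈ 1.86214, g(3.625) ≈ 1.89085, g(3.8125) ≈ 1.91876.
Sum = Δu · [g(2.5) + g(2.6875) + g(2.875) + ...].
Sum ≈ 2.72253.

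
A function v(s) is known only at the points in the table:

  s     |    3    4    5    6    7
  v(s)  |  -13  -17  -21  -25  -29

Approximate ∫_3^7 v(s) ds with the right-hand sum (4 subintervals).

Δs = 1.
Sum = 1·[(-17) + (-21) + (-25) + (-29)] = -92.

-92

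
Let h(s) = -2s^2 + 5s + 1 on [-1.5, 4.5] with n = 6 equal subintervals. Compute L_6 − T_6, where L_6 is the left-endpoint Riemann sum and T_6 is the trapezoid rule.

3

L_6 = -11.
T_6 = -14.
L_6 − T_6 = 3.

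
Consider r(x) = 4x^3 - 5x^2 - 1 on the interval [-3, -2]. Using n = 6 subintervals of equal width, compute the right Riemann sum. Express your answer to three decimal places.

-89.412

Δx = (-2 − (-3))/6 = 1/6.
Right endpoints: -17/6, -8/3, -2.5, -7/3, -13/6, -2.
r(-17/6) = -14269/108, r(-8/3) = -3035/27, r(-2.5) = -94.75, r(-7/3) = -2134/27, r(-13/6) = -7037/108, r(-2) = -53.
Sum = Δx · [r(-17/6) + r(-8/3) + r(-2.5) + ...].
Sum ≈ -89.412.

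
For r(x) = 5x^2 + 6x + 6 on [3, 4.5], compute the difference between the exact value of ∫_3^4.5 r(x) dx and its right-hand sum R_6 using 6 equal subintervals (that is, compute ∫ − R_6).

Exact integral: ∫_3^4.5 r(x) dx = 149.625.
R_6 = 157.859375.
Error = 149.625 − 157.859375 = -8.234375.

-8.234375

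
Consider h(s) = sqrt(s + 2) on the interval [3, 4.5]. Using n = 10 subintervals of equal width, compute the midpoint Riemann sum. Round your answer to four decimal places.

Δs = (4.5 − 3)/10 = 0.15.
Midpoints: 3.075, 3.225, 3.375, 3.525, 3.675, 3.825, 3.975, 4.125, 4.275, 4.425.
h(3.075) ≈ 2.2528, h(3.225) ≈ 2.2858, h(3.375) ≈ 2.3184, h(3.525) ≈ 2.3505, h(3.675) ≈ 2.3822, h(3.825) ≈ 2.4135, h(3.975) ≈ 2.4444, h(4.125) ≈ 2.4749, h(4.275) ≈ 2.5050, h(4.425) ≈ 2.5348.
Sum = Δs · [h(3.075) + h(3.225) + h(3.375) + ...].
Sum ≈ 3.5943.

3.5943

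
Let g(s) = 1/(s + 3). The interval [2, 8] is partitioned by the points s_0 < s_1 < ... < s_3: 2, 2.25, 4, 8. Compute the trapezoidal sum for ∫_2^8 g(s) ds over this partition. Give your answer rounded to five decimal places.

0.80801

Subinterval widths: 0.25, 1.75, 4.
g(2) = 0.2, g(2.25) = 4/21, g(4) = 1/7, g(8) = 1/11.
On each subinterval the trapezoid contributes (Δs_i/2)·[g(s_{i-1}) + g(s_i)].
Sum ≈ 0.80801.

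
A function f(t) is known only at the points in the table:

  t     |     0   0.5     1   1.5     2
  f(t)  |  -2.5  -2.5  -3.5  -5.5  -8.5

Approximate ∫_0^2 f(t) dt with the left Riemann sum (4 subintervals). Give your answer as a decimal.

-7

Δt = 0.5.
Sum = 0.5·[(-2.5) + (-2.5) + (-3.5) + (-5.5)] = -7.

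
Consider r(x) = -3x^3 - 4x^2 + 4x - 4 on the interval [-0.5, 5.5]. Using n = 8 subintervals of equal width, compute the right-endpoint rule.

Δx = (5.5 − (-0.5))/8 = 0.75.
Right endpoints: 0.25, 1, 1.75, 2.5, 3.25, 4, 4.75, 5.5.
r(0.25) = -3.296875, r(1) = -7, r(1.75) = -25.328125, r(2.5) = -65.875, r(3.25) = -136.234375, r(4) = -244, r(4.75) = -396.765625, r(5.5) = -602.125.
Sum = Δx · [r(0.25) + r(1) + r(1.75) + ...].
Sum = -1110.46875.

-1110.46875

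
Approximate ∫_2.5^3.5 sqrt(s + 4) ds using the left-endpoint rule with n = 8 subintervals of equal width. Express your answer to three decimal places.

Δs = (3.5 − 2.5)/8 = 0.125.
Left endpoints: 2.5, 2.625, 2.75, 2.875, 3, 3.125, 3.25, 3.375.
f(2.5) ≈ 2.550, f(2.625) ≈ 2.574, f(2.75) ≈ 2.598, f(2.875) ≈ 2.622, f(3) ≈ 2.646, f(3.125) ≈ 2.669, f(3.25) ≈ 2.693, f(3.375) ≈ 2.716.
Sum = Δs · [f(2.5) + f(2.625) + f(2.75) + ...].
Sum ≈ 2.633.

2.633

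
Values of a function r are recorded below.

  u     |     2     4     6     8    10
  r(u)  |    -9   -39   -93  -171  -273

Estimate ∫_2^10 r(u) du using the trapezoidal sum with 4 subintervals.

-888

Δu = 2.
T_4 = (2/2)·[(-9) + 2·(-39) + 2·(-93) + 2·(-171) + (-273)] = -888.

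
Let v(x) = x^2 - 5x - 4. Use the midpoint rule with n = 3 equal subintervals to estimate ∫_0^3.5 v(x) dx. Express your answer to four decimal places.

-30.7303

Δx = (3.5 − 0)/3 = 7/6.
Midpoints: 7/12, 1.75, 35/12.
v(7/12) = -947/144, v(1.75) = -9.6875, v(35/12) = -1451/144.
Sum = Δx · [v(7/12) + v(1.75) + v(35/12)].
Sum ≈ -30.7303.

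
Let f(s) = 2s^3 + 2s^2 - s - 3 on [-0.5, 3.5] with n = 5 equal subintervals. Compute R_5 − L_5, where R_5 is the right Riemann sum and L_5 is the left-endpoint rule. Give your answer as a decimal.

R_5 = 132.76.
L_5 = 47.96.
R_5 − L_5 = 84.8.

84.8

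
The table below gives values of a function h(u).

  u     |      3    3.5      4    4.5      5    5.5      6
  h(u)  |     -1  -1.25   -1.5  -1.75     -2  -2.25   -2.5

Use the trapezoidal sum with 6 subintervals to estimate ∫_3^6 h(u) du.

-5.25

Δu = 0.5.
T_6 = (0.5/2)·[(-1) + 2·(-1.25) + 2·(-1.5) + 2·(-1.75) + 2·(-2) + 2·(-2.25) + (-2.5)] = -5.25.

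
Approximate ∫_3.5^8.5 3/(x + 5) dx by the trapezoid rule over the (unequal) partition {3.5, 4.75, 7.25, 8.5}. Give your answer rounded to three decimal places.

1.396

Subinterval widths: 1.25, 2.5, 1.25.
f(3.5) = 6/17, f(4.75) = 4/13, f(7.25) = 12/49, f(8.5) = 2/9.
On each subinterval the trapezoid contributes (Δx_i/2)·[f(x_{i-1}) + f(x_i)].
Sum ≈ 1.396.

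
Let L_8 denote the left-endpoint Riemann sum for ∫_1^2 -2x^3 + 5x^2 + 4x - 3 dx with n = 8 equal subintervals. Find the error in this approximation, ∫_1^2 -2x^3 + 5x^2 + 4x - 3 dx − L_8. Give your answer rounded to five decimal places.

0.32292

Exact integral: ∫_1^2 f(x) dx ≈ 7.1666667.
L_8 = 6.84375.
Error ≈ 7.1666667 − 6.84375 ≈ 0.32292.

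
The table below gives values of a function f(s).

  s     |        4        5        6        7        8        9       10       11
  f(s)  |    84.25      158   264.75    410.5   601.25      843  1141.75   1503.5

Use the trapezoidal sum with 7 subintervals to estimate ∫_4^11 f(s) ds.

4213.125

Δs = 1.
T_7 = (1/2)·[84.25 + 2·158 + 2·264.75 + 2·410.5 + 2·601.25 + 2·843 + 2·1141.75 + 1503.5] = 4213.125.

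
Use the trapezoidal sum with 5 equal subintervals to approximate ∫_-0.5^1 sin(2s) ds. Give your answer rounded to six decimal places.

0.463791

Δs = (1 − (-0.5))/5 = 0.3.
f(-0.5) ≈ -0.841471, f(-0.2) ≈ -0.389418, f(0.1) ≈ 0.198669, f(0.4) ≈ 0.717356, f(0.7) ≈ 0.985450, f(1) ≈ 0.909297.
T_5 = (Δs/2)·[f(s_0) + 2f(s_1) + ... + 2f(s_{4}) + f(s_5)].
Sum ≈ 0.463791.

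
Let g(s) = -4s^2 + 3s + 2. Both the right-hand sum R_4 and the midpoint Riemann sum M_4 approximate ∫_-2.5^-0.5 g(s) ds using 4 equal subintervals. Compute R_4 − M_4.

7

R_4 = -18.5.
M_4 = -25.5.
R_4 − M_4 = 7.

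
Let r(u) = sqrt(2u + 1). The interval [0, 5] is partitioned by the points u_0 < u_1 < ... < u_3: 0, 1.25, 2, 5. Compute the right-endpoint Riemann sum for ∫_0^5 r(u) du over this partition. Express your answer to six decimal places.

13.965461

Subinterval widths: 1.25, 0.75, 3.
Right endpoints: 1.25, 2, 5.
r(1.25) ≈ 1.870829, r(2) ≈ 2.236068, r(5) ≈ 3.316625.
Sum = Σ Δu_i · r(u_i).
Sum ≈ 13.965461.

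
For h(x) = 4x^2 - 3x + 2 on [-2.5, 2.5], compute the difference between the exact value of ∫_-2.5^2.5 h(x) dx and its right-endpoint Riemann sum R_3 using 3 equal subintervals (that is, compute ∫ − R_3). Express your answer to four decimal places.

3.2407

Exact integral: ∫_-2.5^2.5 h(x) dx ≈ 51.666667.
R_3 ≈ 48.425926.
Error ≈ 51.666667 − 48.425926 ≈ 3.2407.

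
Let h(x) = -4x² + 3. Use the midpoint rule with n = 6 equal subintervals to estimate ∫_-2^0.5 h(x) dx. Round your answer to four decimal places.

-3.1887

Δx = (0.5 − (-2))/6 = 5/12.
Midpoints: -43/24, -1.375, -23/24, -13/24, -0.125, 7/24.
h(-43/24) = -1417/144, h(-1.375) = -4.5625, h(-23/24) = -97/144, h(-13/24) = 263/144, h(-0.125) = 2.9375, h(7/24) = 383/144.
Sum = Δx · [h(-43/24) + h(-1.375) + h(-23/24) + ...].
Sum ≈ -3.1887.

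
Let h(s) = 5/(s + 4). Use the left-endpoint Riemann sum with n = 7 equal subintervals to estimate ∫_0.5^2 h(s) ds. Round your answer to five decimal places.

1.46859

Δs = (2 − 0.5)/7 = 3/14.
Left endpoints: 0.5, 5/7, 13/14, 8/7, 19/14, 11/7, 25/14.
h(0.5) = 10/9, h(5/7) = 35/33, h(13/14) = 70/69, h(8/7) = 35/36, h(19/14) = 14/15, h(11/7) = 35/39, h(25/14) = 70/81.
Sum = Δs · [h(0.5) + h(5/7) + h(13/14) + ...].
Sum ≈ 1.46859.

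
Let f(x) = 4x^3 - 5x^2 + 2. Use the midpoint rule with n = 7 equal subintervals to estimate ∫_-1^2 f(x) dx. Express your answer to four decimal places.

5.9541

Δx = (2 − (-1))/7 = 3/7.
Midpoints: -11/14, -5/14, 1/14, 0.5, 13/14, 19/14, 25/14.
f(-11/14) = -4153/1372, f(-5/14) = 1619/1372, f(1/14) = 2711/1372, f(0.5) = 1.25, f(13/14) = 1223/1372, f(19/14) = 3827/1372, f(25/14) = 12119/1372.
Sum = Δx · [f(-11/14) + f(-5/14) + f(1/14) + ...].
Sum ≈ 5.9541.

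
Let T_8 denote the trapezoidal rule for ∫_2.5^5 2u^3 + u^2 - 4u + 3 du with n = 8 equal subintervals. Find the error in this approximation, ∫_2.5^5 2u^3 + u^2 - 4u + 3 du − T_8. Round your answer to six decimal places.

-0.956217

Exact integral: ∫_2.5^5 f(u) du ≈ 299.42708333.
T_8 ≈ 300.38330078.
Error ≈ 299.42708333 − 300.38330078 ≈ -0.956217.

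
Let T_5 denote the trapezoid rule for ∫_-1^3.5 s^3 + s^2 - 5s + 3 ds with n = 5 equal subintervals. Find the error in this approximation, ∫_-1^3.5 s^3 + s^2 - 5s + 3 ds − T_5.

Exact integral: ∫_-1^3.5 f(s) ds = 37.265625.
T_5 = 40.15125.
Error = 37.265625 − 40.15125 = -2.885625.

-2.885625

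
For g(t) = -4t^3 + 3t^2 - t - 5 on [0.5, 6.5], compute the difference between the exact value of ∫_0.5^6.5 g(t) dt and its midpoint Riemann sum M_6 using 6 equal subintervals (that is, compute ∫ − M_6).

Exact integral: ∫_0.5^6.5 g(t) dt = -1561.5.
M_6 = -1542.
Error = -1561.5 − (-1542) = -19.5.

-19.5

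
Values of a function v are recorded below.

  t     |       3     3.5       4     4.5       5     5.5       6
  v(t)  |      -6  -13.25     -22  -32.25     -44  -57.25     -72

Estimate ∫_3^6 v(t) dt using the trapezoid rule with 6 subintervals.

Δt = 0.5.
T_6 = (0.5/2)·[(-6) + 2·(-13.25) + 2·(-22) + 2·(-32.25) + 2·(-44) + 2·(-57.25) + (-72)] = -103.875.

-103.875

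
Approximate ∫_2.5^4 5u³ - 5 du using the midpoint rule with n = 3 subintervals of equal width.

262.1484375

Δu = (4 − 2.5)/3 = 0.5.
Midpoints: 2.75, 3.25, 3.75.
f(2.75) = 98.984375, f(3.25) = 166.640625, f(3.75) = 258.671875.
Sum = Δu · [f(2.75) + f(3.25) + f(3.75)].
Sum = 262.1484375.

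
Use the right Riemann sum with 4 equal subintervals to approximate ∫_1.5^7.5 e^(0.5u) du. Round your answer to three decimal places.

114.864

Δu = (7.5 − 1.5)/4 = 1.5.
Right endpoints: 3, 4.5, 6, 7.5.
f(3) ≈ 4.482, f(4.5) ≈ 9.488, f(6) ≈ 20.086, f(7.5) ≈ 42.521.
Sum = Δu · [f(3) + f(4.5) + f(6) + f(7.5)].
Sum ≈ 114.864.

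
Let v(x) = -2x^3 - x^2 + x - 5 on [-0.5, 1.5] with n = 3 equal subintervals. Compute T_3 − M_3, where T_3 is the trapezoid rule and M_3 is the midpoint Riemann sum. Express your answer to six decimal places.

-0.888889

T_3 ≈ -13.25925926.
M_3 ≈ -12.37037037.
T_3 − M_3 ≈ -0.888889.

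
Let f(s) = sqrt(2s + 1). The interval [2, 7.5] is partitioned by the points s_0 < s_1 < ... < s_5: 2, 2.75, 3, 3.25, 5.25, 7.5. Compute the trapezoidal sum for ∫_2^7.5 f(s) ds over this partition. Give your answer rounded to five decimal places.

17.56188

Subinterval widths: 0.75, 0.25, 0.25, 2, 2.25.
f(2) ≈ 2.23607, f(2.75) ≈ 2.54951, f(3) ≈ 2.64575, f(3.25) ≈ 2.73861, f(5.25) ≈ 3.39116, f(7.5) ≈ 4.00000.
On each subinterval the trapezoid contributes (Δs_i/2)·[f(s_{i-1}) + f(s_i)].
Sum ≈ 17.56188.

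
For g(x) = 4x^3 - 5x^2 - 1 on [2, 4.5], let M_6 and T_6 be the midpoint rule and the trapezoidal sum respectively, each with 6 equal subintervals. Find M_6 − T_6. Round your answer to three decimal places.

M_6 ≈ 251.79109.
T_6 ≈ 255.48032.
M_6 − T_6 ≈ -3.689.

-3.689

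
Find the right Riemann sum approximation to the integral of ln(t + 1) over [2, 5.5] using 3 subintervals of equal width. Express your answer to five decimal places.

Δt = (5.5 − 2)/3 = 7/6.
Right endpoints: 19/6, 13/3, 5.5.
f(19/6) ≈ 1.42712, f(13/3) ≈ 1.67398, f(5.5) ≈ 1.87180.
Sum = Δt · [f(19/6) + f(13/3) + f(5.5)].
Sum ≈ 5.80171.

5.80171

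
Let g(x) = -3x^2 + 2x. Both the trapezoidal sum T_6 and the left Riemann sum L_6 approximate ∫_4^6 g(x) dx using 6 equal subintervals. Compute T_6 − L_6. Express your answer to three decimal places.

T_6 ≈ -132.11111.
L_6 ≈ -122.77778.
T_6 − L_6 ≈ -9.333.

-9.333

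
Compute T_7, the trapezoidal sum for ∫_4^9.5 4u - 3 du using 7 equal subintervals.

132

Δu = (9.5 − 4)/7 = 11/14.
f(4) = 13, f(67/14) = 113/7, f(39/7) = 135/7, f(89/14) = 157/7, f(50/7) = 179/7, f(111/14) = 201/7, f(61/7) = 223/7, f(9.5) = 35.
T_7 = (Δu/2)·[f(u_0) + 2f(u_1) + ... + 2f(u_{6}) + f(u_7)].
Sum = 132.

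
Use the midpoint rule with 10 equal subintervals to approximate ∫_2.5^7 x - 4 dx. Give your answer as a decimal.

3.375

Δx = (7 − 2.5)/10 = 0.45.
Midpoints: 2.725, 3.175, 3.625, 4.075, 4.525, 4.975, 5.425, 5.875, 6.325, 6.775.
f(2.725) = -1.275, f(3.175) = -0.825, f(3.625) = -0.375, f(4.075) = 0.075, f(4.525) = 0.525, f(4.975) = 0.975, f(5.425) = 1.425, f(5.875) = 1.875, f(6.325) = 2.325, f(6.775) = 2.775.
Sum = Δx · [f(2.725) + f(3.175) + f(3.625) + ...].
Sum = 3.375.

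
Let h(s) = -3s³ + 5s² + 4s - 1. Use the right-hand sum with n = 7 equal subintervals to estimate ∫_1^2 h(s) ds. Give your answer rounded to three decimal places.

5.245

Δs = (2 − 1)/7 = 1/7.
Right endpoints: 8/7, 9/7, 10/7, 11/7, 12/7, 13/7, 2.
h(8/7) = 1929/343, h(9/7) = 2069/343, h(10/7) = 2117/343, h(11/7) = 2055/343, h(12/7) = 1865/343, h(13/7) = 1529/343, h(2) = 3.
Sum = Δs · [h(8/7) + h(9/7) + h(10/7) + ...].
Sum ≈ 5.245.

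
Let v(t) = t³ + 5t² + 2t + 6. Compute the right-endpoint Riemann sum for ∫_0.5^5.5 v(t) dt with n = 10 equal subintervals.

650.3125

Δt = (5.5 − 0.5)/10 = 0.5.
Right endpoints: 1, 1.5, 2, 2.5, 3, 3.5, 4, 4.5, 5, 5.5.
v(1) = 14, v(1.5) = 23.625, v(2) = 38, v(2.5) = 57.875, v(3) = 84, v(3.5) = 117.125, v(4) = 158, v(4.5) = 207.375, v(5) = 266, v(5.5) = 334.625.
Sum = Δt · [v(1) + v(1.5) + v(2) + ...].
Sum = 650.3125.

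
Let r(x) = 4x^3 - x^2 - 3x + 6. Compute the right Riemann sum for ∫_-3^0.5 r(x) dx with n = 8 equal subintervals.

Δx = (0.5 − (-3))/8 = 0.4375.
Right endpoints: -2.5625, -2.125, -1.6875, -1.25, -0.8125, -0.375, 0.0625, 0.5.
r(-2.5625) = -61629/1024, r(-2.125) = -30.5234375, r(-1.6875) = -11271/1024, r(-1.25) = 0.375, r(-0.8125) = 5767/1024, r(-0.375) = 6.7734375, r(0.0625) = 5949/1024, r(0.5) = 4.75.
Sum = Δx · [r(-2.5625) + r(-2.125) + r(-1.6875) + ...].
Sum = -34.2890625.

-34.2890625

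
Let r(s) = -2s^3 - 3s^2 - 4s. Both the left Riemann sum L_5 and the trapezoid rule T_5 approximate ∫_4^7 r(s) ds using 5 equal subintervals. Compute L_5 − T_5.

200.7

L_5 = -1223.28.
T_5 = -1423.98.
L_5 − T_5 = 200.7.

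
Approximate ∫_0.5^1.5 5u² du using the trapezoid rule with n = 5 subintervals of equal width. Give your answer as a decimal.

5.45

Δu = (1.5 − 0.5)/5 = 0.2.
f(0.5) = 1.25, f(0.7) = 2.45, f(0.9) = 4.05, f(1.1) = 6.05, f(1.3) = 8.45, f(1.5) = 11.25.
T_5 = (Δu/2)·[f(u_0) + 2f(u_1) + ... + 2f(u_{4}) + f(u_5)].
Sum = 5.45.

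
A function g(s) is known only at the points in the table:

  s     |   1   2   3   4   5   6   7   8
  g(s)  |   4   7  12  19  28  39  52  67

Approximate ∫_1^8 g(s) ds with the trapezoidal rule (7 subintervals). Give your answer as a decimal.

192.5

Δs = 1.
T_7 = (1/2)·[4 + 2·7 + 2·12 + 2·19 + 2·28 + 2·39 + 2·52 + 67] = 192.5.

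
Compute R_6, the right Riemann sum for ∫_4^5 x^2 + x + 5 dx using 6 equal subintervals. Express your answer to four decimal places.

Δx = (5 − 4)/6 = 1/6.
Right endpoints: 25/6, 13/3, 4.5, 14/3, 29/6, 5.
f(25/6) = 955/36, f(13/3) = 253/9, f(4.5) = 29.75, f(14/3) = 283/9, f(29/6) = 1195/36, f(5) = 35.
Sum = Δx · [f(25/6) + f(13/3) + f(4.5) + ...].
Sum ≈ 30.6713.

30.6713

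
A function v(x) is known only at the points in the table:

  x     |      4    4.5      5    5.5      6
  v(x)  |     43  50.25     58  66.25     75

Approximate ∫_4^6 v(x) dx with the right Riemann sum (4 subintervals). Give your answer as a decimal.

124.75

Δx = 0.5.
Sum = 0.5·[50.25 + 58 + 66.25 + 75] = 124.75.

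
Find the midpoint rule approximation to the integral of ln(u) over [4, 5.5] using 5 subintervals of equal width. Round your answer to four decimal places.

2.3312

Δu = (5.5 − 4)/5 = 0.3.
Midpoints: 4.15, 4.45, 4.75, 5.05, 5.35.
f(4.15) ≈ 1.4231, f(4.45) ≈ 1.4929, f(4.75) ≈ 1.5581, f(5.05) ≈ 1.6194, f(5.35) ≈ 1.6771.
Sum = Δu · [f(4.15) + f(4.45) + f(4.75) + f(5.05) + f(5.35)].
Sum ≈ 2.3312.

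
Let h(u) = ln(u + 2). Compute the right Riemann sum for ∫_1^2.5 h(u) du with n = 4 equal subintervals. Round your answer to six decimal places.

Δu = (2.5 − 1)/4 = 0.375.
Right endpoints: 1.375, 1.75, 2.125, 2.5.
h(1.375) ≈ 1.216395, h(1.75) ≈ 1.321756, h(2.125) ≈ 1.417066, h(2.5) ≈ 1.504077.
Sum = Δu · [h(1.375) + h(1.75) + h(2.125) + h(2.5)].
Sum ≈ 2.047235.

2.047235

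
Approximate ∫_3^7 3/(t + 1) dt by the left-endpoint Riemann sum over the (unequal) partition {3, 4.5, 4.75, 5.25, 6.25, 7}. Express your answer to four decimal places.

Subinterval widths: 1.5, 0.25, 0.5, 1, 0.75.
Left endpoints: 3, 4.5, 4.75, 5.25, 6.25.
f(3) = 0.75, f(4.5) = 6/11, f(4.75) = 12/23, f(5.25) = 0.48, f(6.25) = 12/29.
Sum = Σ Δt_i · f(t_i).
Sum ≈ 2.3126.

2.3126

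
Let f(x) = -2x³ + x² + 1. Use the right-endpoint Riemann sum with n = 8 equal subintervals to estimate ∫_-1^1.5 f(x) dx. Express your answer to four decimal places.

0.7349

Δx = (1.5 − (-1))/8 = 0.3125.
Right endpoints: -0.6875, -0.375, -0.0625, 0.25, 0.5625, 0.875, 1.1875, 1.5.
f(-0.6875) = 4347/2048, f(-0.375) = 1.24609375, f(-0.0625) = 2057/2048, f(0.25) = 1.03125, f(0.5625) = 1967/2048, f(0.875) = 0.42578125, f(1.1875) = -1923/2048, f(1.5) = -3.5.
Sum = Δx · [f(-0.6875) + f(-0.375) + f(-0.0625) + ...].
Sum ≈ 0.7349.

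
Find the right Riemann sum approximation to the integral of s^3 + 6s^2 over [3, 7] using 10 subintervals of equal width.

1325.44

Δs = (7 − 3)/10 = 0.4.
Right endpoints: 3.4, 3.8, 4.2, 4.6, 5, 5.4, 5.8, 6.2, 6.6, 7.
f(3.4) = 108.664, f(3.8) = 141.512, f(4.2) = 179.928, f(4.6) = 224.296, f(5) = 275, f(5.4) = 332.424, f(5.8) = 396.952, f(6.2) = 468.968, f(6.6) = 548.856, f(7) = 637.
Sum = Δs · [f(3.4) + f(3.8) + f(4.2) + ...].
Sum = 1325.44.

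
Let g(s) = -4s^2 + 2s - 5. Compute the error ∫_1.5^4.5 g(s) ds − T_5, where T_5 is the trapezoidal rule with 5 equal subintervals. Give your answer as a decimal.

0.72

Exact integral: ∫_1.5^4.5 g(s) ds = -114.
T_5 = -114.72.
Error = -114 − (-114.72) = 0.72.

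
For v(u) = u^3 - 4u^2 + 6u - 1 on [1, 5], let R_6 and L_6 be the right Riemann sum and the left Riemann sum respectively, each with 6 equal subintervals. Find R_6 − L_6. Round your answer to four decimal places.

R_6 ≈ 77.481481.
L_6 ≈ 42.814815.
R_6 − L_6 ≈ 34.6667.

34.6667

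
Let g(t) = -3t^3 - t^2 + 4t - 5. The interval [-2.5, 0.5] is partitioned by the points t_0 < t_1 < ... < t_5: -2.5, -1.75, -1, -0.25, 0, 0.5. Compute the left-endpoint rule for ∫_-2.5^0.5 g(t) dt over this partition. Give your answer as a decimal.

10.7265625

Subinterval widths: 0.75, 0.75, 0.75, 0.25, 0.5.
Left endpoints: -2.5, -1.75, -1, -0.25, 0.
g(-2.5) = 25.625, g(-1.75) = 1.015625, g(-1) = -7, g(-0.25) = -6.015625, g(0) = -5.
Sum = Σ Δt_i · g(t_i).
Sum = 10.7265625.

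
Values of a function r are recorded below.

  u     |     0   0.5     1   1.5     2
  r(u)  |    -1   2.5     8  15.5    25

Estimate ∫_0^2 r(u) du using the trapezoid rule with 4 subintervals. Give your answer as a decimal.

19

Δu = 0.5.
T_4 = (0.5/2)·[(-1) + 2·2.5 + 2·8 + 2·15.5 + 25] = 19.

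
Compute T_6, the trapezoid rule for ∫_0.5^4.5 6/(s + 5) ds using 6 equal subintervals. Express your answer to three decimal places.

3.284

Δs = (4.5 − 0.5)/6 = 2/3.
f(0.5) = 12/11, f(7/6) = 36/37, f(11/6) = 36/41, f(2.5) = 0.8, f(19/6) = 36/49, f(23/6) = 36/53, f(4.5) = 12/19.
T_6 = (Δs/2)·[f(s_0) + 2f(s_1) + ... + 2f(s_{5}) + f(s_6)].
Sum ≈ 3.284.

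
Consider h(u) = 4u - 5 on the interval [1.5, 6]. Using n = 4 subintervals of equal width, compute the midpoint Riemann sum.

Δu = (6 − 1.5)/4 = 1.125.
Midpoints: 2.0625, 3.1875, 4.3125, 5.4375.
h(2.0625) = 3.25, h(3.1875) = 7.75, h(4.3125) = 12.25, h(5.4375) = 16.75.
Sum = Δu · [h(2.0625) + h(3.1875) + h(4.3125) + h(5.4375)].
Sum = 45.

45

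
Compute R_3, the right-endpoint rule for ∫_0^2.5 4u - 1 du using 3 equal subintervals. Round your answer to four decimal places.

Δu = (2.5 − 0)/3 = 5/6.
Right endpoints: 5/6, 5/3, 2.5.
f(5/6) = 7/3, f(5/3) = 17/3, f(2.5) = 9.
Sum = Δu · [f(5/6) + f(5/3) + f(2.5)].
Sum ≈ 14.1667.

14.1667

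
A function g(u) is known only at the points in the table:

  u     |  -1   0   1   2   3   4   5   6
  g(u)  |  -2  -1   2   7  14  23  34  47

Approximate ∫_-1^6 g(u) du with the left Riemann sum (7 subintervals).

77

Δu = 1.
Sum = 1·[(-2) + (-1) + 2 + 7 + 14 + 23 + 34] = 77.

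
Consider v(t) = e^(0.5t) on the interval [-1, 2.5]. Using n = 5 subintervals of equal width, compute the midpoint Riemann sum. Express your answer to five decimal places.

Δt = (2.5 − (-1))/5 = 0.7.
Midpoints: -0.65, 0.05, 0.75, 1.45, 2.15.
v(-0.65) ≈ 0.72253, v(0.05) ≈ 1.02532, v(0.75) ≈ 1.45499, v(1.45) ≈ 2.06473, v(2.15) ≈ 2.92999.
Sum = Δt · [v(-0.65) + v(0.05) + v(0.75) + v(1.45) + v(2.15)].
Sum ≈ 5.73829.

5.73829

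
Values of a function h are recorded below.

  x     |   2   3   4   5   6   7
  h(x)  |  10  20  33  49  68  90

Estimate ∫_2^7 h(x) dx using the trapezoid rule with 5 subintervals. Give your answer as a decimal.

220

Δx = 1.
T_5 = (1/2)·[10 + 2·20 + 2·33 + 2·49 + 2·68 + 90] = 220.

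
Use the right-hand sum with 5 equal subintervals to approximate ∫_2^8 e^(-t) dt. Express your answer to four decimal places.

0.0698

Δt = (8 − 2)/5 = 1.2.
Right endpoints: 3.2, 4.4, 5.6, 6.8, 8.
f(3.2) ≈ 0.0408, f(4.4) ≈ 0.0123, f(5.6) ≈ 0.0037, f(6.8) ≈ 0.0011, f(8) ≈ 0.0003.
Sum = Δt · [f(3.2) + f(4.4) + f(5.6) + f(6.8) + f(8)].
Sum ≈ 0.0698.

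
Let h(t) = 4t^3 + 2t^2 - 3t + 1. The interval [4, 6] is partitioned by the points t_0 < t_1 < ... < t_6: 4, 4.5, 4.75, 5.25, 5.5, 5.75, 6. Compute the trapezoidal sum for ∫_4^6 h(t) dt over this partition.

Subinterval widths: 0.5, 0.25, 0.5, 0.25, 0.25, 0.25.
h(4) = 277, h(4.5) = 392.5, h(4.75) = 460.5625, h(5.25) = 619.1875, h(5.5) = 710.5, h(5.75) = 810.3125, h(6) = 919.
On each subinterval the trapezoid contributes (Δt_i/2)·[h(t_{i-1}) + h(t_i)].
Sum = 1116.421875.

1116.421875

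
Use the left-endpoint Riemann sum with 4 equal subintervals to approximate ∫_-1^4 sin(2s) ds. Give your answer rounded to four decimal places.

-1.2429

Δs = (4 − (-1))/4 = 1.25.
Left endpoints: -1, 0.25, 1.5, 2.75.
f(-1) ≈ -0.9093, f(0.25) ≈ 0.4794, f(1.5) ≈ 0.1411, f(2.75) ≈ -0.7055.
Sum = Δs · [f(-1) + f(0.25) + f(1.5) + f(2.75)].
Sum ≈ -1.2429.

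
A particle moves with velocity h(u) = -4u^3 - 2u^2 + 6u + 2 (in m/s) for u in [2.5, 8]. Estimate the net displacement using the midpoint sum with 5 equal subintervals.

-4167.55625

Δu = (8 − 2.5)/5 = 1.1.
Midpoints: 3.05, 4.15, 5.25, 6.35, 7.45.
h(3.05) = -111.7955, h(4.15) = -293.4385, h(5.25) = -600.4375, h(6.35) = -1064.7365, h(7.45) = -1718.2795.
Sum = Δu · [h(3.05) + h(4.15) + h(5.25) + h(6.35) + h(7.45)].
Sum = -4167.55625.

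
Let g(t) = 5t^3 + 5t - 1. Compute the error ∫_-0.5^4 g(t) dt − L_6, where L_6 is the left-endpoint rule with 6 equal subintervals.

Exact integral: ∫_-0.5^4 g(t) dt = 354.796875.
L_6 = 237.19921875.
Error = 354.796875 − 237.19921875 = 117.59765625.

117.59765625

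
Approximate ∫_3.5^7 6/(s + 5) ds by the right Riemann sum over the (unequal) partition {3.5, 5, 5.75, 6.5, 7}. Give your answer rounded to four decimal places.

1.9599

Subinterval widths: 1.5, 0.75, 0.75, 0.5.
Right endpoints: 5, 5.75, 6.5, 7.
f(5) = 0.6, f(5.75) = 24/43, f(6.5) = 12/23, f(7) = 0.5.
Sum = Σ Δs_i · f(s_i).
Sum ≈ 1.9599.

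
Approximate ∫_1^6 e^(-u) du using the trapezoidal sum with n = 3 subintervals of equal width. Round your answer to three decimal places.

Δu = (6 − 1)/3 = 5/3.
f(1) ≈ 0.368, f(8/3) ≈ 0.069, f(13/3) ≈ 0.013, f(6) ≈ 0.002.
T_3 = (Δu/2)·[f(u_0) + 2f(u_1) + 2f(u_2) + f(u_3)].
Sum ≈ 0.446.

0.446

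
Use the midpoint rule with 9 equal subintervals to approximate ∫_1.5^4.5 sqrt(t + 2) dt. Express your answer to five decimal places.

Δt = (4.5 − 1.5)/9 = 1/3.
Midpoints: 5/3, 2, 7/3, 8/3, 3, 10/3, 11/3, 4, 13/3.
f(5/3) ≈ 1.91485, f(2) ≈ 2.00000, f(7/3) ≈ 2.08167, f(8/3) ≈ 2.16025, f(3) ≈ 2.23607, f(10/3) ≈ 2.30940, f(11/3) ≈ 2.38048, f(4) ≈ 2.44949, f(13/3) ≈ 2.51661.
Sum = Δt · [f(5/3) + f(2) + f(7/3) + ...].
Sum ≈ 6.68294.

6.68294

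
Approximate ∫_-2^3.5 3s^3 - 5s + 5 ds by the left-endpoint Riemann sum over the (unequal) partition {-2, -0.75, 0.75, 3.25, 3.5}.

Subinterval widths: 1.25, 1.5, 2.5, 0.25.
Left endpoints: -2, -0.75, 0.75, 3.25.
f(-2) = -9, f(-0.75) = 7.484375, f(0.75) = 2.515625, f(3.25) = 91.734375.
Sum = Σ Δs_i · f(s_i).
Sum = 29.19921875.

29.19921875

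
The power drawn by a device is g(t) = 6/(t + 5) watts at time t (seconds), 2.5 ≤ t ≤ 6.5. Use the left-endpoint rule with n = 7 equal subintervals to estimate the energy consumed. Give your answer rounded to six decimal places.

2.645834

Δt = (6.5 − 2.5)/7 = 4/7.
Left endpoints: 2.5, 43/14, 51/14, 59/14, 67/14, 75/14, 83/14.
g(2.5) = 0.8, g(43/14) = 84/113, g(51/14) = 84/121, g(59/14) = 28/43, g(67/14) = 84/137, g(75/14) = 84/145, g(83/14) = 28/51.
Sum = Δt · [g(2.5) + g(43/14) + g(51/14) + ...].
Sum ≈ 2.645834.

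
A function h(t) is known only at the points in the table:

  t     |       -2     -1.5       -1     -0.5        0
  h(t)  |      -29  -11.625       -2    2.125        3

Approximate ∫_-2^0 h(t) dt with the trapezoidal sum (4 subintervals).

-12.25

Δt = 0.5.
T_4 = (0.5/2)·[(-29) + 2·(-11.625) + 2·(-2) + 2·2.125 + 3] = -12.25.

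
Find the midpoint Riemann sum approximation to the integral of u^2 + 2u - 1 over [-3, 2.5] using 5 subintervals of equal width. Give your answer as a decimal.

5.40375

Δu = (2.5 − (-3))/5 = 1.1.
Midpoints: -2.45, -1.35, -0.25, 0.85, 1.95.
f(-2.45) = 0.1025, f(-1.35) = -1.8775, f(-0.25) = -1.4375, f(0.85) = 1.4225, f(1.95) = 6.7025.
Sum = Δu · [f(-2.45) + f(-1.35) + f(-0.25) + f(0.85) + f(1.95)].
Sum = 5.40375.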